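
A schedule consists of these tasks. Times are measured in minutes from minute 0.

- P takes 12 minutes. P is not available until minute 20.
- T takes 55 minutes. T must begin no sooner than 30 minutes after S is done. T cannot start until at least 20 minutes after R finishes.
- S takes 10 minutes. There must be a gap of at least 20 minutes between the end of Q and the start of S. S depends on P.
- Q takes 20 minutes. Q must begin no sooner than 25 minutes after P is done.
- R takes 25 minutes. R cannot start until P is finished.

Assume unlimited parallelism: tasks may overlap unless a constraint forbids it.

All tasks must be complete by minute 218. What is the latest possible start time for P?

46

Nothing follows T; the deadline of minute 218 is its only limit. It must start by 218 − 55 = minute 163.
S has to be done before T (must start by minute 163, minus 30-minute gap → minute 133). That means finishing by minute 133, i.e. starting by 133 − 10 = minute 123.
Q feeds into S (must start by minute 123, minus 20-minute gap → minute 103); so Q must finish by minute 103 and therefore start by minute 83.
R must finish before T (must start by minute 163, minus 20-minute gap → minute 143). With a 25-minute duration, R must start by 143 − 25 = minute 118.
P has several dependents: Q (must start by minute 83, minus 25-minute gap → minute 58); R (must start by minute 118); S (must start by minute 123). The earliest of those limits is minute 58, so P must start by 58 − 12 = minute 46.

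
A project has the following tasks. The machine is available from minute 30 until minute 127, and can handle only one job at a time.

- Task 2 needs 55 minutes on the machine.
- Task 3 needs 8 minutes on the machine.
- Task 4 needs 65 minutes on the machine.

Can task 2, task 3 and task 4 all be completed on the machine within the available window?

No

The machine window is 127 − 30 = 97 minutes.
Running back to back, the jobs need 55 + 8 + 65 = 128 minutes on the machine.
Since 128 > 97, they cannot all fit.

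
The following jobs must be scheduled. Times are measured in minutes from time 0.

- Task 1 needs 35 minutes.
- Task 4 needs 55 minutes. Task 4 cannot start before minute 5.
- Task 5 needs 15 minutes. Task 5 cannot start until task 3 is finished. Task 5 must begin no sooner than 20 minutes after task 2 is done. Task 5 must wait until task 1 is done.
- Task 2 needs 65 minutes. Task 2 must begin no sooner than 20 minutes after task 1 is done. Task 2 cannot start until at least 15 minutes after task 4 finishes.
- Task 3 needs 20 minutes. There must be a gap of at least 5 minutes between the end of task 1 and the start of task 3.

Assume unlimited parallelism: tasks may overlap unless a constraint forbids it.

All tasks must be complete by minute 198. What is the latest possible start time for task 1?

Task 5 must finish by minute 198; it takes 15 minutes, so it must start by 198 − 15 = minute 183.
Task 2 has to be done before task 5 (must start by minute 183, minus 20-minute gap → minute 163). That means finishing by minute 163, i.e. starting by 163 − 65 = minute 98.
Task 3 feeds into task 5 (must start by minute 183); so task 3 must finish by minute 183 and therefore start by minute 163.
Task 1 feeds task 2 (must start by minute 98, minus 20-minute gap → minute 78); task 3 (must start by minute 163, minus 5-minute gap → minute 158); task 5 (must start by minute 183). Taking the minimum, task 1 must finish by minute 78 and start by 78 − 35 = minute 43.

43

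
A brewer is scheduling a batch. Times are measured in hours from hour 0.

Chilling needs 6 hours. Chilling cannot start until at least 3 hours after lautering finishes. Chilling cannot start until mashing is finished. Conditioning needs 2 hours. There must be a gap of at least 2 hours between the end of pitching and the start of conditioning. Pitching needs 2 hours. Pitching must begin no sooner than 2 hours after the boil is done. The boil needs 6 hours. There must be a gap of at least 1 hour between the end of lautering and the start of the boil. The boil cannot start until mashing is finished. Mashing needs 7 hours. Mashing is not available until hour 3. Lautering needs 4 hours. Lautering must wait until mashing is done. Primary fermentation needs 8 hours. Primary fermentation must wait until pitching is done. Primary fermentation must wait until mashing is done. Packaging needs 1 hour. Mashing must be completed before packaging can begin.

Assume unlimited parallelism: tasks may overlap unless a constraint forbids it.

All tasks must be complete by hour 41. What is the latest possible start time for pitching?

Primary fermentation has no dependents, so it just needs to finish by hour 41. Starting by 41 − 8 = hour 33 achieves that.
Nothing follows conditioning; the deadline of hour 41 is its only limit. It must start by 41 − 2 = hour 39.
For pitching: primary fermentation (must start by hour 33); conditioning (must start by hour 39, minus 2-hour gap → hour 37). The most restrictive is hour 33; with a 2-hour duration, pitching must start by hour 31.

31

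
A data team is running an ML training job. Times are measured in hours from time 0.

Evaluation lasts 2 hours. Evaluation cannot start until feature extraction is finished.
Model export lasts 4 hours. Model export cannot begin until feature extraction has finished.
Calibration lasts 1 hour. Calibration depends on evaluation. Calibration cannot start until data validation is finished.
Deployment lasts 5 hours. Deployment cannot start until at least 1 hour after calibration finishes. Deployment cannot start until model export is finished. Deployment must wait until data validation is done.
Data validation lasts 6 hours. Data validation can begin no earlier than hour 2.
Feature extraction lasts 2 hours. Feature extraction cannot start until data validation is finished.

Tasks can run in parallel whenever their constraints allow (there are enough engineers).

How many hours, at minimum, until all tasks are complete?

After its own release at hour 2, data validation can start at hour 2 and finishes at hour 8.
Feature extraction cannot begin until data validation (finishes hour 8). It runs from hour 8 to 8 + 2 = hour 10.
After feature extraction (finishes hour 10), model export can start at hour 10 and finishes at hour 14.
Evaluation cannot begin until feature extraction (finishes hour 10). It runs from hour 10 to 10 + 2 = hour 12.
Calibration has to wait for evaluation (finishes hour 12); data validation (finishes hour 8). The latest of these is hour 12, so calibration runs hour 12 to 12 + 1 = hour 13.
Deployment needs all of calibration (finishes hour 13, plus 1-hour gap → hour 14); model export (finishes hour 14); data validation (finishes hour 8). That puts its earliest start at hour 14; it finishes at 14 + 5 = hour 19.
All tasks are finished once the last one completes. Finish times: Data validation at 8, Feature extraction at 10, Evaluation at 12, Calibration at 13, Model export at 14, Deployment at 19. The latest is hour 19.

19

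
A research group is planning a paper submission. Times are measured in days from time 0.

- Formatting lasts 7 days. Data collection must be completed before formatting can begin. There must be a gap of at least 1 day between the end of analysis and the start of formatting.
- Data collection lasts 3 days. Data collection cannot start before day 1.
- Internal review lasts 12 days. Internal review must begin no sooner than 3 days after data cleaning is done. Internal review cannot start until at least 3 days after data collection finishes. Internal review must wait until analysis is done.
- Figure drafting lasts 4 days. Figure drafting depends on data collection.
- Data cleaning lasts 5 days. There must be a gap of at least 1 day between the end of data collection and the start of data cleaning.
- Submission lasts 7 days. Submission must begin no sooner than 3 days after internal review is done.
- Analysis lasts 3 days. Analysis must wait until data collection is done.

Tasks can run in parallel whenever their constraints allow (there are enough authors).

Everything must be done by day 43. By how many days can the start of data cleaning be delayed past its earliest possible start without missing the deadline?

After its own release at day 1, data collection can start at day 1 and finishes at day 4.
Data cleaning waits on data collection (finishes day 4, plus 1-day gap → day 5), so it starts at day 5 and finishes at 5 + 5 = day 10.

Working backward from the deadline:
Nothing follows submission; the deadline of day 43 is its only limit. It must start by 43 − 7 = day 36.
Internal review feeds into submission (must start by day 36, minus 3-day gap → day 33); so internal review must finish by day 33 and therefore start by day 21.
Data cleaning feeds into internal review (must start by day 21, minus 3-day gap → day 18); so data cleaning must finish by day 18 and therefore start by day 13.
So data cleaning can start as early as day 5 and as late as day 13, giving 13 − 5 = 8 days of slack.

8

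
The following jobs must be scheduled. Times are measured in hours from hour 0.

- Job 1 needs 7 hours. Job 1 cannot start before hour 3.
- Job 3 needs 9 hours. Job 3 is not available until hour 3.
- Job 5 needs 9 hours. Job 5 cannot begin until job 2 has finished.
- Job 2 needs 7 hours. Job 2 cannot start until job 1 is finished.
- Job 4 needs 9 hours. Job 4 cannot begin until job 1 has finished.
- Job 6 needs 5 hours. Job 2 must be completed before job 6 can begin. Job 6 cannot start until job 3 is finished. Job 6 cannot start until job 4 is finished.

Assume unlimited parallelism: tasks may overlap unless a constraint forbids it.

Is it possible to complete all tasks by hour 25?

After its own release at hour 3, job 3 can start at hour 3 and finishes at hour 12.
After its own release at hour 3, job 1 can start at hour 3 and finishes at hour 10.
After job 1 (finishes hour 10), job 4 can start at hour 10 and finishes at hour 19.
After job 1 (finishes hour 10), job 2 can start at hour 10 and finishes at hour 17.
For job 6: job 2 (finishes hour 17); job 3 (finishes hour 12); job 4 (finishes hour 19). Taking the maximum gives a start of hour 19, and it finishes at 19 + 5 = hour 24.
Job 5 waits on job 2 (finishes hour 17), so it starts at hour 17 and finishes at 17 + 9 = hour 26.
The earliest everything can be done is hour 26, which is after the deadline of 25, so it is not possible.

No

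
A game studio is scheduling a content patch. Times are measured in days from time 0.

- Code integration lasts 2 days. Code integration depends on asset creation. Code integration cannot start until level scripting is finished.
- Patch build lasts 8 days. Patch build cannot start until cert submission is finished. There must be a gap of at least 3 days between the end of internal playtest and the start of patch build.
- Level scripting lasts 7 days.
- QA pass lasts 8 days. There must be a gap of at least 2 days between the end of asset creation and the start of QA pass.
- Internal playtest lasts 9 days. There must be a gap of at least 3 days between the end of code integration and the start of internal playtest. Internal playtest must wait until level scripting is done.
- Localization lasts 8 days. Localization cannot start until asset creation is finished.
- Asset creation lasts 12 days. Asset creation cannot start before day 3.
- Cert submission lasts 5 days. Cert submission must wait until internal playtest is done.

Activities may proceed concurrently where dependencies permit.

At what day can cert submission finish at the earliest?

Level scripting has no prerequisites, so it starts at day 0 and finishes at day 7.
After its own release at day 3, asset creation can start at day 3 and finishes at day 15.
Code integration has to wait for asset creation (finishes day 15); level scripting (finishes day 7). The latest of these is day 15, so code integration runs day 15 to 15 + 2 = day 17.
Internal playtest cannot start until code integration (finishes day 17, plus 3-day gap → day 20); level scripting (finishes day 7). The controlling bound is day 20, so internal playtest finishes at 20 + 9 = day 29.
Cert submission cannot begin until internal playtest (finishes day 29). It runs from day 29 to 29 + 5 = day 34.

34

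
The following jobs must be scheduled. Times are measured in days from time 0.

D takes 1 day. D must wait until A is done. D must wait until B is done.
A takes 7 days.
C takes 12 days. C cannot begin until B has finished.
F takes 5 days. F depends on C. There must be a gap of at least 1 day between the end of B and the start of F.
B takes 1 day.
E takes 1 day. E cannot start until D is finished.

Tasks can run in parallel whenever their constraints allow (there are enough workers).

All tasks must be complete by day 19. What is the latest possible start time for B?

E has no dependents, so it just needs to finish by day 19. Starting by 19 − 1 = day 18 achieves that.
D must finish before E (must start by day 18). With a 1-day duration, D must start by 18 − 1 = day 17.
Nothing follows F; the deadline of day 19 is its only limit. It must start by 19 − 5 = day 14.
Since F (must start by day 14) depends on it, C must finish by day 14. Backing off its 12-day duration gives a latest start of day 2.
B has several dependents: C (must start by day 2); D (must start by day 17); F (must start by day 14, minus 1-day gap → day 13). The earliest of those limits is day 2, so B must start by 2 − 1 = day 1.

1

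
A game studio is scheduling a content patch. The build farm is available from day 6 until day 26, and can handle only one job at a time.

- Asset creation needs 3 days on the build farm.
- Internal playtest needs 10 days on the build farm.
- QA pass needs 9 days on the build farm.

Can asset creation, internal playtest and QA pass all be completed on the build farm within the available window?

No

The build farm window is 26 − 6 = 20 days.
Running back to back, the jobs need 3 + 10 + 9 = 22 days on the build farm.
Since 22 > 20, they cannot all fit.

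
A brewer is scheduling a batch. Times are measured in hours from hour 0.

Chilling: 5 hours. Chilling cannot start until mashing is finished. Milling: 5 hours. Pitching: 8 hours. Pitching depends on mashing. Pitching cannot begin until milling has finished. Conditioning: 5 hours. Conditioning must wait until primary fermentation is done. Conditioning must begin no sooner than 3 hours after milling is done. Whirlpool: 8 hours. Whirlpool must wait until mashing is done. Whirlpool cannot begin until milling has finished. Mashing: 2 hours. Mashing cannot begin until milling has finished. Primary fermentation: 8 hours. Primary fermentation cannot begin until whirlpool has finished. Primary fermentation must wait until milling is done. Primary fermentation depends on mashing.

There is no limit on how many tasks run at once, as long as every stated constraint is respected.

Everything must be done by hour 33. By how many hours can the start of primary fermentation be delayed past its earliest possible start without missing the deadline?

Nothing blocks milling, so it runs from hour 0 to hour 5.
Mashing cannot begin until milling (finishes hour 5). It runs from hour 5 to 5 + 2 = hour 7.
Whirlpool needs all of mashing (finishes hour 7); milling (finishes hour 5). That puts its earliest start at hour 7; it finishes at 7 + 8 = hour 15.
Primary fermentation has to wait for whirlpool (finishes hour 15); milling (finishes hour 5); mashing (finishes hour 7). The latest of these is hour 15, so primary fermentation runs hour 15 to 15 + 8 = hour 23.

Working backward from the deadline:
Conditioning has no dependents, so it just needs to finish by hour 33. Starting by 33 − 5 = hour 28 achieves that.
Since conditioning (must start by hour 28) depends on it, primary fermentation must finish by hour 28. Backing off its 8-hour duration gives a latest start of hour 20.
So primary fermentation can start as early as hour 15 and as late as hour 20, giving 20 − 15 = 5 hours of slack.

5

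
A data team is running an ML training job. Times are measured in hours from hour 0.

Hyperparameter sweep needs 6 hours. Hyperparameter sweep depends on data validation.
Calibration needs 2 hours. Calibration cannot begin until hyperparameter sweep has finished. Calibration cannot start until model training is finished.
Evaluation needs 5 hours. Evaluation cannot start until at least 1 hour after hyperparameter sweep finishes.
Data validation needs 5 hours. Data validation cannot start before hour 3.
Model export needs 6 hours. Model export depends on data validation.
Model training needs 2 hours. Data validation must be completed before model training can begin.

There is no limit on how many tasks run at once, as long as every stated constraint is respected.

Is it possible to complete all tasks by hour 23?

After its own release at hour 3, data validation can start at hour 3 and finishes at hour 8.
Model export waits on data validation (finishes hour 8), so it starts at hour 8 and finishes at 8 + 6 = hour 14.
Model training cannot begin until data validation (finishes hour 8). It runs from hour 8 to 8 + 2 = hour 10.
Hyperparameter sweep waits on data validation (finishes hour 8), so it starts at hour 8 and finishes at 8 + 6 = hour 14.
Calibration cannot start until hyperparameter sweep (finishes hour 14); model training (finishes hour 10). The controlling bound is hour 14, so calibration finishes at 14 + 2 = hour 16.
Evaluation cannot begin until hyperparameter sweep (finishes hour 14, plus 1-hour gap → hour 15). It runs from hour 15 to 15 + 5 = hour 20.
Every task is finished by hour 20, which is no later than the deadline of 23, so the schedule is feasible.

Yes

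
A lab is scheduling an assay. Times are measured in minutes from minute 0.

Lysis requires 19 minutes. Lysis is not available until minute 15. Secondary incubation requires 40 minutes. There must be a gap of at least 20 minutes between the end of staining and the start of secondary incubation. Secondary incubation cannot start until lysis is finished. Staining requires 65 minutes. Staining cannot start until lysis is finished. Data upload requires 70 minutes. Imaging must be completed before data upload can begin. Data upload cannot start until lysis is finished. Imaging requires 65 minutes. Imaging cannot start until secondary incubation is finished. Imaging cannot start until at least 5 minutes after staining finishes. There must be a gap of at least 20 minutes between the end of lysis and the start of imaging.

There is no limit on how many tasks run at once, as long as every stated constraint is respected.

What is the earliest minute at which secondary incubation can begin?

119

Lysis waits on its own release at minute 15, so it starts at minute 15 and finishes at 15 + 19 = minute 34.
After lysis (finishes minute 34), staining can start at minute 34 and finishes at minute 99.
Secondary incubation waits on staining (finishes minute 99, plus 20-minute gap → minute 119); lysis (finishes minute 34). The latest of these is minute 119, which is the earliest secondary incubation can start.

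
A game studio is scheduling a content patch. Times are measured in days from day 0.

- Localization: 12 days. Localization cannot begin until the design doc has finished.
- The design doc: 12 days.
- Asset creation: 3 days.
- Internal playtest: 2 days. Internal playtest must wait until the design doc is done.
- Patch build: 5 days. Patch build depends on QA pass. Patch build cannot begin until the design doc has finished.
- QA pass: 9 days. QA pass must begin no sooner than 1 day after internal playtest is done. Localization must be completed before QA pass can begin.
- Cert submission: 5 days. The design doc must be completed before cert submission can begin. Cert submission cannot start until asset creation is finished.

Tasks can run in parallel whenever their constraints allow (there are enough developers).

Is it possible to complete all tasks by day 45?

Asset creation has no prerequisites, so it starts at day 0 and finishes at day 3.
The design doc has no prerequisites, so it starts at day 0 and finishes at day 12.
Cert submission cannot start until the design doc (finishes day 12); asset creation (finishes day 3). The controlling bound is day 12, so cert submission finishes at 12 + 5 = day 17.
After the design doc (finishes day 12), localization can start at day 12 and finishes at day 24.
Internal playtest waits on the design doc (finishes day 12), so it starts at day 12 and finishes at 12 + 2 = day 14.
For QA pass: internal playtest (finishes day 14, plus 1-day gap → day 15); localization (finishes day 24). Taking the maximum gives a start of day 24, and it finishes at 24 + 9 = day 33.
Patch build cannot start until QA pass (finishes day 33); the design doc (finishes day 12). The controlling bound is day 33, so patch build finishes at 33 + 5 = day 38.
Every task is finished by day 38, which is no later than the deadline of 45, so the schedule is feasible.

Yes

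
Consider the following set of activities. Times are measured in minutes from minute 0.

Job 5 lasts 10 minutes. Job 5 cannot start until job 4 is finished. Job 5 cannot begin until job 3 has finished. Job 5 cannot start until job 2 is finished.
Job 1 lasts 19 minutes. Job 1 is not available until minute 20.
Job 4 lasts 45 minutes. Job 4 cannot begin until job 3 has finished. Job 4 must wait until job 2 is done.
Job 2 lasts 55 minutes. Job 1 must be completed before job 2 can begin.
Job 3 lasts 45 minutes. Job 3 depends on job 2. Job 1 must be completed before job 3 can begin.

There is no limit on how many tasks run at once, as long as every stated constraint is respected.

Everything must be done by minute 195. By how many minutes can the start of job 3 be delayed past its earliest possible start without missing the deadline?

Job 1 waits on its own release at minute 20, so it starts at minute 20 and finishes at 20 + 19 = minute 39.
Job 2 cannot begin until job 1 (finishes minute 39). It runs from minute 39 to 39 + 55 = minute 94.
For job 3: job 2 (finishes minute 94); job 1 (finishes minute 39). Taking the maximum gives a start of minute 94, and it finishes at 94 + 45 = minute 139.

Working backward from the deadline:
To finish by minute 195, job 5 (duration 10) must start no later than minute 185.
Since job 5 (must start by minute 185) depends on it, job 4 must finish by minute 185. Backing off its 45-minute duration gives a latest start of minute 140.
Job 3 feeds job 4 (must start by minute 140); job 5 (must start by minute 185). Taking the minimum, job 3 must finish by minute 140 and start by 140 − 45 = minute 95.
So job 3 can start as early as minute 94 and as late as minute 95, giving 95 − 94 = 1 minute of slack.

1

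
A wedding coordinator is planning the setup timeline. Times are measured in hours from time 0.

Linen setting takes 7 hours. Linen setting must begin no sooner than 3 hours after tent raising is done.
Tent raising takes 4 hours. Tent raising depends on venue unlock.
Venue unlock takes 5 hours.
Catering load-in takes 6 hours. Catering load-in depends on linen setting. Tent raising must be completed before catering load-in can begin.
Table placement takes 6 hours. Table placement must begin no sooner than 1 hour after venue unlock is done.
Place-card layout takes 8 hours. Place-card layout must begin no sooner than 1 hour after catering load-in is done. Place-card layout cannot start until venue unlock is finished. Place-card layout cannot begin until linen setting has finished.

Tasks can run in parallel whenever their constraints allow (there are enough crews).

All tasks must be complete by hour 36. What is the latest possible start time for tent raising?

Nothing follows place-card layout; the deadline of hour 36 is its only limit. It must start by 36 − 8 = hour 28.
Since place-card layout (must start by hour 28, minus 1-hour gap → hour 27) depends on it, catering load-in must finish by hour 27. Backing off its 6-hour duration gives a latest start of hour 21.
For linen setting: catering load-in (must start by hour 21); place-card layout (must start by hour 28). The most restrictive is hour 21; with a 7-hour duration, linen setting must start by hour 14.
Tent raising has several dependents: linen setting (must start by hour 14, minus 3-hour gap → hour 11); catering load-in (must start by hour 21). The earliest of those limits is hour 11, so tent raising must start by 11 − 4 = hour 7.

7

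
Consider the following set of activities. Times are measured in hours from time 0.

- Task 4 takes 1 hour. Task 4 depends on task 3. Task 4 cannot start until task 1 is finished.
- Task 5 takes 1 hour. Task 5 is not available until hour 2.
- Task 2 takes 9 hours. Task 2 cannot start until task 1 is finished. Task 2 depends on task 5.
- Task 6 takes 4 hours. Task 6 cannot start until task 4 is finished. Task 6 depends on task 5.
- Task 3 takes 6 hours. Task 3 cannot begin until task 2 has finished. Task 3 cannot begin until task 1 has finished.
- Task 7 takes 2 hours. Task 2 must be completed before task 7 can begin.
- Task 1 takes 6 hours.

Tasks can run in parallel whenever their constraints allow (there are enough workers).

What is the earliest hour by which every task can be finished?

26

Task 5 waits on its own release at hour 2, so it starts at hour 2 and finishes at 2 + 1 = hour 3.
Task 1 can start immediately at hour 0; it finishes at hour 6.
Task 2 has to wait for task 1 (finishes hour 6); task 5 (finishes hour 3). The latest of these is hour 6, so task 2 runs hour 6 to 6 + 9 = hour 15.
Task 7 cannot begin until task 2 (finishes hour 15). It runs from hour 15 to 15 + 2 = hour 17.
Task 3 needs all of task 2 (finishes hour 15); task 1 (finishes hour 6). That puts its earliest start at hour 15; it finishes at 15 + 6 = hour 21.
Task 4 needs all of task 3 (finishes hour 21); task 1 (finishes hour 6). That puts its earliest start at hour 21; it finishes at 21 + 1 = hour 22.
For task 6: task 4 (finishes hour 22); task 5 (finishes hour 3). Taking the maximum gives a start of hour 22, and it finishes at 22 + 4 = hour 26.
All tasks are finished once the last one completes. Finish times: Task 1 at 6, Task 2 at 15, Task 3 at 21, Task 4 at 22, Task 5 at 3, Task 6 at 26, Task 7 at 17. The latest is hour 26.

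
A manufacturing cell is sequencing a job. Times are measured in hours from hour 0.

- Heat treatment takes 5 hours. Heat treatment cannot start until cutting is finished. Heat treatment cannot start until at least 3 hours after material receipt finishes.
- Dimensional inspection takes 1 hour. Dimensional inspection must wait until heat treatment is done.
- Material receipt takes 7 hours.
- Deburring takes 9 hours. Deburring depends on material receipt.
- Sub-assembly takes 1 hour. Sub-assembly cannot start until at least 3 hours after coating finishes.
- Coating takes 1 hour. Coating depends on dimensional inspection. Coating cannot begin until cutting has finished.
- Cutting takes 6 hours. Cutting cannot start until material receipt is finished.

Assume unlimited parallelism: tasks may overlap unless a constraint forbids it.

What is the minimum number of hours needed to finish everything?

Material receipt has no prerequisites, so it starts at hour 0 and finishes at hour 7.
After material receipt (finishes hour 7), deburring can start at hour 7 and finishes at hour 16.
Cutting waits on material receipt (finishes hour 7), so it starts at hour 7 and finishes at 7 + 6 = hour 13.
For heat treatment: cutting (finishes hour 13); material receipt (finishes hour 7, plus 3-hour gap → hour 10). Taking the maximum gives a start of hour 13, and it finishes at 13 + 5 = hour 18.
Dimensional inspection cannot begin until heat treatment (finishes hour 18). It runs from hour 18 to 18 + 1 = hour 19.
Coating needs all of dimensional inspection (finishes hour 19); cutting (finishes hour 13). That puts its earliest start at hour 19; it finishes at 19 + 1 = hour 20.
Sub-assembly waits on coating (finishes hour 20, plus 3-hour gap → hour 23), so it starts at hour 23 and finishes at 23 + 1 = hour 24.
All tasks are finished once the last one completes. Finish times: Material receipt at 7, Cutting at 13, Deburring at 16, Heat treatment at 18, Dimensional inspection at 19, Coating at 20, Sub-assembly at 24. The latest is hour 24.

24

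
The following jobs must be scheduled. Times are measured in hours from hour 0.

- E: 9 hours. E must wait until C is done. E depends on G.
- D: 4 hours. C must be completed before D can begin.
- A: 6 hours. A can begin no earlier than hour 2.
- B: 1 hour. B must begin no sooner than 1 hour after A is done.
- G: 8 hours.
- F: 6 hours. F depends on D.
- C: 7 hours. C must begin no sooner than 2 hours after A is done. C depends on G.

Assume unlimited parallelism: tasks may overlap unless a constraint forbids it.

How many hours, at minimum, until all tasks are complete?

G can start immediately at hour 0; it finishes at hour 8.
A cannot begin until its own release at hour 2. It runs from hour 2 to 2 + 6 = hour 8.
For C: A (finishes hour 8, plus 2-hour gap → hour 10); G (finishes hour 8). Taking the maximum gives a start of hour 10, and it finishes at 10 + 7 = hour 17.
For E: C (finishes hour 17); G (finishes hour 8). Taking the maximum gives a start of hour 17, and it finishes at 17 + 9 = hour 26.
After C (finishes hour 17), D can start at hour 17 and finishes at hour 21.
F cannot begin until D (finishes hour 21). It runs from hour 21 to 21 + 6 = hour 27.
B cannot begin until A (finishes hour 8, plus 1-hour gap → hour 9). It runs from hour 9 to 9 + 1 = hour 10.
All tasks are finished once the last one completes. Finish times: A at 8, B at 10, C at 17, D at 21, E at 26, F at 27, G at 8. The latest is hour 27.

27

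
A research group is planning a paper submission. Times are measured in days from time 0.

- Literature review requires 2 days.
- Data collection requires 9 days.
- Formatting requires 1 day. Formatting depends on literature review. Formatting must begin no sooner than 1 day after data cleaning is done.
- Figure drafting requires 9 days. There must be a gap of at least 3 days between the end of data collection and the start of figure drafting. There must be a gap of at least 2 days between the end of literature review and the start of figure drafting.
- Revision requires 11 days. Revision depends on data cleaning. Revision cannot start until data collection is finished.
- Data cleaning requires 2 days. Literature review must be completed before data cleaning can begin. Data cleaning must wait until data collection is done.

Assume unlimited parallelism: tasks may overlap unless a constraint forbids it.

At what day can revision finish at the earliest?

22

Data collection has no prerequisites, so it starts at day 0 and finishes at day 9.
Nothing blocks literature review, so it runs from day 0 to day 2.
Data cleaning cannot start until literature review (finishes day 2); data collection (finishes day 9). The controlling bound is day 9, so data cleaning finishes at 9 + 2 = day 11.
Revision needs all of data cleaning (finishes day 11); data collection (finishes day 9). That puts its earliest start at day 11; it finishes at 11 + 11 = day 22.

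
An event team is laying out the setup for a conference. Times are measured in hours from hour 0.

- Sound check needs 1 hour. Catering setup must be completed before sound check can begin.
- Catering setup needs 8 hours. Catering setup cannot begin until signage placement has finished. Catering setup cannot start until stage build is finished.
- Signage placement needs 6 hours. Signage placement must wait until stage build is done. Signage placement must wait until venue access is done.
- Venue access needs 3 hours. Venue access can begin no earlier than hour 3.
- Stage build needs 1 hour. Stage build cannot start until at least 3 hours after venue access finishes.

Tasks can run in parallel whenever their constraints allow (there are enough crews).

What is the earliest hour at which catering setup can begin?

Venue access cannot begin until its own release at hour 3. It runs from hour 3 to 3 + 3 = hour 6.
Stage build waits on venue access (finishes hour 6, plus 3-hour gap → hour 9), so it starts at hour 9 and finishes at 9 + 1 = hour 10.
Signage placement cannot start until stage build (finishes hour 10); venue access (finishes hour 6). The controlling bound is hour 10, so signage placement finishes at 10 + 6 = hour 16.
Catering setup waits on signage placement (finishes hour 16); stage build (finishes hour 10). The latest of these is hour 16, which is the earliest catering setup can start.

16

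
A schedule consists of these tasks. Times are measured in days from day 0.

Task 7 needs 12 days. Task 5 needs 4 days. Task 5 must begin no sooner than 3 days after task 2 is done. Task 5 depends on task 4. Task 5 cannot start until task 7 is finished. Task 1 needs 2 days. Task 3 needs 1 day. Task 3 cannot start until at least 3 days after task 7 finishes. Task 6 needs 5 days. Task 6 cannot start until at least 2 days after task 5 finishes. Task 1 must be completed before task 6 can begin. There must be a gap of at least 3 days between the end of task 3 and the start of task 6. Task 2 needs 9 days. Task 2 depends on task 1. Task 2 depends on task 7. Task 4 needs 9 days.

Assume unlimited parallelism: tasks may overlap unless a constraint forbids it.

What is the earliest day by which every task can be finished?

Task 7 can start immediately at day 0; it finishes at day 12.
Task 3 waits on task 7 (finishes day 12, plus 3-day gap → day 15), so it starts at day 15 and finishes at 15 + 1 = day 16.
Nothing blocks task 4, so it runs from day 0 to day 9.
Task 1 can start immediately at day 0; it finishes at day 2.
Task 2 cannot start until task 1 (finishes day 2); task 7 (finishes day 12). The controlling bound is day 12, so task 2 finishes at 12 + 9 = day 21.
Task 5 has to wait for task 2 (finishes day 21, plus 3-day gap → day 24); task 4 (finishes day 9); task 7 (finishes day 12). The latest of these is day 24, so task 5 runs day 24 to 24 + 4 = day 28.
Task 6 has to wait for task 5 (finishes day 28, plus 2-day gap → day 30); task 1 (finishes day 2); task 3 (finishes day 16, plus 3-day gap → day 19). The latest of these is day 30, so task 6 runs day 30 to 30 + 5 = day 35.
All tasks are finished once the last one completes. Finish times: Task 1 at 2, Task 2 at 21, Task 3 at 16, Task 4 at 9, Task 5 at 28, Task 6 at 35, Task 7 at 12. The latest is day 35.

35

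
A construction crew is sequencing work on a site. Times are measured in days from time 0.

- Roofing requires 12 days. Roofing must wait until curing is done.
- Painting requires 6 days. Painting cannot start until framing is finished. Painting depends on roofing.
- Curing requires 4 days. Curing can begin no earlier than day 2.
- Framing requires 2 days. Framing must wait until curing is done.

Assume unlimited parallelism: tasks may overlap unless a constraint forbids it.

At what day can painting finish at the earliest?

24

After its own release at day 2, curing can start at day 2 and finishes at day 6.
Roofing waits on curing (finishes day 6), so it starts at day 6 and finishes at 6 + 12 = day 18.
Framing waits on curing (finishes day 6), so it starts at day 6 and finishes at 6 + 2 = day 8.
Painting has to wait for framing (finishes day 8); roofing (finishes day 18). The latest of these is day 18, so painting runs day 18 to 18 + 6 = day 24.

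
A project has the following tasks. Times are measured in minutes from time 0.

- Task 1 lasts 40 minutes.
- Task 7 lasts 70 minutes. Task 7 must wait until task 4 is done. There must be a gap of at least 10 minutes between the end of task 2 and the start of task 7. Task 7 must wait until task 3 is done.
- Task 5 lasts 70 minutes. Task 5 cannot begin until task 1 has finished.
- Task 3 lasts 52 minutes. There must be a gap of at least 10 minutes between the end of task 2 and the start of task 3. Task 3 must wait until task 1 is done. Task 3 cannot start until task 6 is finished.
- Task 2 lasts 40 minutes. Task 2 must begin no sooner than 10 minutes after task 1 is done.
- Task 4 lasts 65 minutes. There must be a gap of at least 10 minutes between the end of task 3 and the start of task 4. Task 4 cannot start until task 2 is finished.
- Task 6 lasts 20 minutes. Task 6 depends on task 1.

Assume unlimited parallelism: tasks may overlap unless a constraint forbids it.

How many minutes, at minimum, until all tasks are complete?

Task 1 can start immediately at minute 0; it finishes at minute 40.
After task 1 (finishes minute 40), task 6 can start at minute 40 and finishes at minute 60.
Task 5 cannot begin until task 1 (finishes minute 40). It runs from minute 40 to 40 + 70 = minute 110.
After task 1 (finishes minute 40, plus 10-minute gap → minute 50), task 2 can start at minute 50 and finishes at minute 90.
Task 3 needs all of task 2 (finishes minute 90, plus 10-minute gap → minute 100); task 1 (finishes minute 40); task 6 (finishes minute 60). That puts its earliest start at minute 100; it finishes at 100 + 52 = minute 152.
Task 4 cannot start until task 3 (finishes minute 152, plus 10-minute gap → minute 162); task 2 (finishes minute 90). The controlling bound is minute 162, so task 4 finishes at 162 + 65 = minute 227.
Task 7 cannot start until task 4 (finishes minute 227); task 2 (finishes minute 90, plus 10-minute gap → minute 100); task 3 (finishes minute 152). The controlling bound is minute 227, so task 7 finishes at 227 + 70 = minute 297.
All tasks are finished once the last one completes. Finish times: Task 1 at 40, Task 2 at 90, Task 3 at 152, Task 4 at 227, Task 5 at 110, Task 6 at 60, Task 7 at 297. The latest is minute 297.

297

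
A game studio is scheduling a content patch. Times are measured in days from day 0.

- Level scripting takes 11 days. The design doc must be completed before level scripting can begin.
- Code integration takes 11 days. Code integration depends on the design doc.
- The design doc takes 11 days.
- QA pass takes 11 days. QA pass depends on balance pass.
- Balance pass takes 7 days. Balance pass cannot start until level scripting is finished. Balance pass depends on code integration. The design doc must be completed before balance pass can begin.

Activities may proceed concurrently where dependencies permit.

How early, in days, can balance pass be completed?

Nothing blocks the design doc, so it runs from day 0 to day 11.
After the design doc (finishes day 11), code integration can start at day 11 and finishes at day 22.
After the design doc (finishes day 11), level scripting can start at day 11 and finishes at day 22.
Balance pass has to wait for level scripting (finishes day 22); code integration (finishes day 22); the design doc (finishes day 11). The latest of these is day 22, so balance pass runs day 22 to 22 + 7 = day 29.

29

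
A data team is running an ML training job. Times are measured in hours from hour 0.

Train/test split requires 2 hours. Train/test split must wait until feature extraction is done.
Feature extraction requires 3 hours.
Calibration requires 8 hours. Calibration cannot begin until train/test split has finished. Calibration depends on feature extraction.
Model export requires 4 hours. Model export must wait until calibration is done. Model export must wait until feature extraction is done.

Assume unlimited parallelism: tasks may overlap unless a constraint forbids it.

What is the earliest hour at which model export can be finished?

Nothing blocks feature extraction, so it runs from hour 0 to hour 3.
Train/test split waits on feature extraction (finishes hour 3), so it starts at hour 3 and finishes at 3 + 2 = hour 5.
Calibration cannot start until train/test split (finishes hour 5); feature extraction (finishes hour 3). The controlling bound is hour 5, so calibration finishes at 5 + 8 = hour 13.
Model export has to wait for calibration (finishes hour 13); feature extraction (finishes hour 3). The latest of these is hour 13, so model export runs hour 13 to 13 + 4 = hour 17.

17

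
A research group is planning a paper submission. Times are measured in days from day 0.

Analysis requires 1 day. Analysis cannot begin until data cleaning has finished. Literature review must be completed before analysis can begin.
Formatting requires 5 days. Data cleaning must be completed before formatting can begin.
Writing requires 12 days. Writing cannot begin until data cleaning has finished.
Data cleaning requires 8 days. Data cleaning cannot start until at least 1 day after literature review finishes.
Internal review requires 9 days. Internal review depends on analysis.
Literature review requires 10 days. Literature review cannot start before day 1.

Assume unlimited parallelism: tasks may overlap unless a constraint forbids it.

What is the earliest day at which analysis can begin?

20

Literature review cannot begin until its own release at day 1. It runs from day 1 to 1 + 10 = day 11.
Data cleaning cannot begin until literature review (finishes day 11, plus 1-day gap → day 12). It runs from day 12 to 12 + 8 = day 20.
Analysis waits on data cleaning (finishes day 20); literature review (finishes day 11). The latest of these is day 20, which is the earliest analysis can start.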